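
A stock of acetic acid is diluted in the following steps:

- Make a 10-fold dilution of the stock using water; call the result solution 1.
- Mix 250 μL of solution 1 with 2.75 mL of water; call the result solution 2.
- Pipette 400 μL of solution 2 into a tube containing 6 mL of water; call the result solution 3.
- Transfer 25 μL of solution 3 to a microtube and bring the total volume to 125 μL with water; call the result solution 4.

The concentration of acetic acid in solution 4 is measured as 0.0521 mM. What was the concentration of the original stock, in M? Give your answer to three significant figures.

0.500 M

Step 1: 10-fold → factor 10
Step 2: 250 μL + 2.75 mL = 3000 μL total → factor 3000/250 = 12
Step 3: 400 μL + 6 mL = 6400 μL total → factor 6400/400 = 16
Step 4: 25 μL brought to 125 μL → factor 125/25 = 5
Overall dilution factor = 10 × 12 × 16 × 5 = 9600
Stock = 0.0521 mM × 9600 = 500.2 mM = 0.500 M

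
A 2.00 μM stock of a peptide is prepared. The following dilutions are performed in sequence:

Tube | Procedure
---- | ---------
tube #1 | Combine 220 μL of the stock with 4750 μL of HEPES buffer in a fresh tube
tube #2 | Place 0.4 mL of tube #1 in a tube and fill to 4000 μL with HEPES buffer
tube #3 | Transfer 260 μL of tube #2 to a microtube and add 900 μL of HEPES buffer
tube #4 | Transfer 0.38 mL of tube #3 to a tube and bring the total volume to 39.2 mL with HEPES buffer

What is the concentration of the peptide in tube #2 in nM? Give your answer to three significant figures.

8.85 nM

Step 1: 220 μL + 4750 μL = 4970 μL total → factor 4970/220 = 22.591
Step 2: 0.4 mL brought to 4000 μL → factor 4/0.4 = 10
Dilution factor through tube #2 = 22.591 × 10 = 225.91
[tube #2] = 2.00 μM / 225.91 = 0.008853 μM = 8.85 nM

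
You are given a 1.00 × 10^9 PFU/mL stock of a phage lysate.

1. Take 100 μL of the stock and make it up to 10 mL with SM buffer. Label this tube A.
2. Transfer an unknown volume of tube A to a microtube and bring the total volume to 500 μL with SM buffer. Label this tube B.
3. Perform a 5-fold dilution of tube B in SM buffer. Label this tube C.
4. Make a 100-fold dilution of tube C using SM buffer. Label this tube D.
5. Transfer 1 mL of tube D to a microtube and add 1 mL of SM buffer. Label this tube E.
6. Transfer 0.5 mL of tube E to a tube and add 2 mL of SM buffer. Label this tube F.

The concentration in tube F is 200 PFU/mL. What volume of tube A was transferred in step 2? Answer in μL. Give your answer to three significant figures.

50.0 μL

Step 1: 100 μL brought to 10 mL → factor 10000/100 = 100
Step 2: v brought to 500 μL → factor = 500 μL/v
Step 3: 5-fold → factor 5
Step 4: 100-fold → factor 100
Step 5: 1 mL + 1 mL = 2 mL total → factor 2/1 = 2
Step 6: 0.5 mL + 2 mL = 2.5 mL total → factor 2.5/0.5 = 5
Product of known-step factors = 5 × 10^5
Overall factor = 1.00 × 10^9 PFU/mL / (200 PFU/mL) = 5 × 10^6
Step-2 factor = 5 × 10^6 / 5 × 10^5 = 10
v = 500 μL / 10 = 50.0 μL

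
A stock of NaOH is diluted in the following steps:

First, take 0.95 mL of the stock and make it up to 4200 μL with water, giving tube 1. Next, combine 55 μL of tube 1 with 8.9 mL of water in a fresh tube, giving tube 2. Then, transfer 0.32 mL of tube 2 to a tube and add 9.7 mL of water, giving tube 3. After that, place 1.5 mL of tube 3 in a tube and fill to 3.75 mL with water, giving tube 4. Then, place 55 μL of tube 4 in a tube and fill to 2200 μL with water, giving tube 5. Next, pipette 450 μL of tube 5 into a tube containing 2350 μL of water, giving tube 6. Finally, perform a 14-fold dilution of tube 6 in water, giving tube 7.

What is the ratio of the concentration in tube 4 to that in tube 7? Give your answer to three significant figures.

3.48 × 10^3

Step 1: 0.95 mL brought to 4200 μL → factor 4.2/0.95 = 4.4211
Step 2: 55 μL + 8.9 mL = 8955 μL total → factor 8955/55 = 162.82
Step 3: 0.32 mL + 9.7 mL = 10.02 mL total → factor 10.02/0.32 = 31.312
Step 4: 1.5 mL brought to 3.75 mL → factor 3.75/1.5 = 2.5
Step 5: 55 μL brought to 2200 μL → factor 2200/55 = 40
Step 6: 450 μL + 2350 μL = 2800 μL total → factor 2800/450 = 6.2222
Step 7: 14-fold → factor 14
Dilution factor to tube 4 = 56349; to tube 7 = 1.9635 × 10^8
[tube 4]/[tube 7] = (factor to tube 7)/(factor to tube 4) = 1.9635 × 10^8/56349 = 3.48 × 10^3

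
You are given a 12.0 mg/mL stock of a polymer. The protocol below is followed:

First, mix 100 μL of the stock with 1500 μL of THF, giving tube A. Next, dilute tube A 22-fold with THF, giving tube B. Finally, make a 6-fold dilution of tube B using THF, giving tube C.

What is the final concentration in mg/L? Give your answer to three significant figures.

5.68 mg/L

Step 1: 100 μL + 1500 μL = 1600 μL total → factor 1600/100 = 16
Step 2: 22-fold → factor 22
Step 3: 6-fold → factor 6
Overall dilution factor = 16 × 22 × 6 = 2112
Final = 12.0 mg/mL / 2112 = 0.005682 mg/mL = 5.68 mg/L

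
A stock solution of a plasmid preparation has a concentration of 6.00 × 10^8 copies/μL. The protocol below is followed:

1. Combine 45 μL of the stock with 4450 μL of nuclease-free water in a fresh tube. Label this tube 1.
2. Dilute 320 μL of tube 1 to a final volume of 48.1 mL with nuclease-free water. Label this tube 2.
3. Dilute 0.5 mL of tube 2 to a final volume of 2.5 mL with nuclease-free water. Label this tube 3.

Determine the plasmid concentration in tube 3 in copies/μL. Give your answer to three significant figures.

7.99 × 10^3 copies/μL

Step 1: 45 μL + 4450 μL = 4495 μL total → factor 4495/45 = 99.889
Step 2: 320 μL brought to 48.1 mL → factor 48100/320 = 150.31
Step 3: 0.5 mL brought to 2.5 mL → factor 2.5/0.5 = 5
Overall dilution factor = 99.889 × 150.31 × 5 = 75073
Final = 6.00 × 10^8 copies/μL / 75073 = 7.99 × 10^3 copies/μL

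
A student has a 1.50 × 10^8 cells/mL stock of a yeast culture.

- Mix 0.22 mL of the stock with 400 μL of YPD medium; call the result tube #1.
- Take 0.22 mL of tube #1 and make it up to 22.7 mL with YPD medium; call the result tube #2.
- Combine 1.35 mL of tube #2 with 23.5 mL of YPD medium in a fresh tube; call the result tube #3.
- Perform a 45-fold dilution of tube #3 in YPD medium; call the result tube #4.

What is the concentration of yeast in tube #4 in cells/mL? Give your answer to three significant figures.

623 cells/mL

Step 1: 0.22 mL + 400 μL = 0.62 mL total → factor 0.62/0.22 = 2.8182
Step 2: 0.22 mL brought to 22.7 mL → factor 22.7/0.22 = 103.18
Step 3: 1.35 mL + 23.5 mL = 24.85 mL total → factor 24.85/1.35 = 18.407
Step 4: 45-fold → factor 45
Dilution factor through tube #4 = 2.8182 × 103.18 × 18.407 × 45 = 2.4087 × 10^5
[tube #4] = 1.50 × 10^8 cells/mL / 2.4087 × 10^5 = 623 cells/mL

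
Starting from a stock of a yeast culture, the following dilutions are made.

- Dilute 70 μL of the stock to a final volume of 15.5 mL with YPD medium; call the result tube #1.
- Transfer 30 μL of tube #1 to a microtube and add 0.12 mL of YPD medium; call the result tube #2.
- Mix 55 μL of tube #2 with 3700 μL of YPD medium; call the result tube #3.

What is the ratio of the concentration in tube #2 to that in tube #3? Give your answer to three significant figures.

68.3

Step 1: 70 μL brought to 15.5 mL → factor 15500/70 = 221.43
Step 2: 30 μL + 0.12 mL = 150 μL total → factor 150/30 = 5
Step 3: 55 μL + 3700 μL = 3755 μL total → factor 3755/55 = 68.273
Dilution factor to tube #2 = 1107.1; to tube #3 = 75588
[tube #2]/[tube #3] = (factor to tube #3)/(factor to tube #2) = 75588/1107.1 = 68.3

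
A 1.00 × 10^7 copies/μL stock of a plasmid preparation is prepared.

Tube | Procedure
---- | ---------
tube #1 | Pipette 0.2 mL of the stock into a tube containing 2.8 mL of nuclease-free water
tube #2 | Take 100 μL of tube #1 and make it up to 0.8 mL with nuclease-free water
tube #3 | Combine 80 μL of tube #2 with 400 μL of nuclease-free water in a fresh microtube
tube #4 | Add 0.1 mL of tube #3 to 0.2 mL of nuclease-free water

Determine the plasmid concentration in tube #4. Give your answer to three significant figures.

4.63 × 10^3 copies/μL

Step 1: 0.2 mL + 2.8 mL = 3 mL total → factor 3/0.2 = 15
Step 2: 100 μL brought to 0.8 mL → factor 800/100 = 8
Step 3: 80 μL + 400 μL = 480 μL total → factor 480/80 = 6
Step 4: 0.1 mL + 0.2 mL = 0.3 mL total → factor 0.3/0.1 = 3
Overall dilution factor = 15 × 8 × 6 × 3 = 2160
Final = 1.00 × 10^7 copies/μL / 2160 = 4.63 × 10^3 copies/μL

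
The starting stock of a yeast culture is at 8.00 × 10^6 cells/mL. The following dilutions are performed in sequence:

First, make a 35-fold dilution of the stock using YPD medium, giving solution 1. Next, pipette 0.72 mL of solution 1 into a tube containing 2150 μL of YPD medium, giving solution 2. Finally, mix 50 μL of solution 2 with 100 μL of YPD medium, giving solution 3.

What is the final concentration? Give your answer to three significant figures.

Step 1: 35-fold → factor 35
Step 2: 0.72 mL + 2150 μL = 2.87 mL total → factor 2.87/0.72 = 3.9861
Step 3: 50 μL + 100 μL = 150 μL total → factor 150/50 = 3
Overall dilution factor = 35 × 3.9861 × 3 = 418.54
Final = 8.00 × 10^6 cells/mL / 418.54 = 1.91 × 10^4 cells/mL

1.91 × 10^4 cells/mL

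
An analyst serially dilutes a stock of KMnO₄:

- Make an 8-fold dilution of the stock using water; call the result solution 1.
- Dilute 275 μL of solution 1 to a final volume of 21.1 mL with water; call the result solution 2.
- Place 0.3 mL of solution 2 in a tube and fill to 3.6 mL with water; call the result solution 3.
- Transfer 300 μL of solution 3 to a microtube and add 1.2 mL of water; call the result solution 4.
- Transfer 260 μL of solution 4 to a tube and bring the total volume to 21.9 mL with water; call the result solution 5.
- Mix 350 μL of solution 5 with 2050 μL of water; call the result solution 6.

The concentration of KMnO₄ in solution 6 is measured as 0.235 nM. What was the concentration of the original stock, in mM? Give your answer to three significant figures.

5.00 mM

Step 1: 8-fold → factor 8
Step 2: 275 μL brought to 21.1 mL → factor 21100/275 = 76.727
Step 3: 0.3 mL brought to 3.6 mL → factor 3.6/0.3 = 12
Step 4: 300 μL + 1.2 mL = 1500 μL total → factor 1500/300 = 5
Step 5: 260 μL brought to 21.9 mL → factor 21900/260 = 84.231
Step 6: 350 μL + 2050 μL = 2400 μL total → factor 2400/350 = 6.8571
Overall dilution factor = 8 × 76.727 × 12 × 5 × 84.231 × 6.8571 = 2.1272 × 10^7
Stock = 0.235 nM × 2.1272 × 10^7 = 4.999 × 10^6 nM = 5.00 mM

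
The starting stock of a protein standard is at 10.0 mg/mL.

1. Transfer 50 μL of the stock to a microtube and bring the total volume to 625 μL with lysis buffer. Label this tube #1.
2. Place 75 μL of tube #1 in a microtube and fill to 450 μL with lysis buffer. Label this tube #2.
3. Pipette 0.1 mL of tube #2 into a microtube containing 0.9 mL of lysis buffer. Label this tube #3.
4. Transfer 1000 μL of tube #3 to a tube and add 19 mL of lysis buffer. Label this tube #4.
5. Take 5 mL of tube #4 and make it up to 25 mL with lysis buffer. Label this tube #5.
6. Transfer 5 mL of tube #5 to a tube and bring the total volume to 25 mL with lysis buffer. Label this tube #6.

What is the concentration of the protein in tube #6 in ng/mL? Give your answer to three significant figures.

26.7 ng/mL

Step 1: 50 μL brought to 625 μL → factor 625/50 = 12.5
Step 2: 75 μL brought to 450 μL → factor 450/75 = 6
Step 3: 0.1 mL + 0.9 mL = 1 mL total → factor 1/0.1 = 10
Step 4: 1000 μL + 19 mL = 20000 μL total → factor 20000/1000 = 20
Step 5: 5 mL brought to 25 mL → factor 25/5 = 5
Step 6: 5 mL brought to 25 mL → factor 25/5 = 5
Overall dilution factor = 12.5 × 6 × 10 × 20 × 5 × 5 = 3.75 × 10^5
Final = 10.0 mg/mL / 3.75 × 10^5 = 2.667 × 10^-5 mg/mL = 26.7 ng/mL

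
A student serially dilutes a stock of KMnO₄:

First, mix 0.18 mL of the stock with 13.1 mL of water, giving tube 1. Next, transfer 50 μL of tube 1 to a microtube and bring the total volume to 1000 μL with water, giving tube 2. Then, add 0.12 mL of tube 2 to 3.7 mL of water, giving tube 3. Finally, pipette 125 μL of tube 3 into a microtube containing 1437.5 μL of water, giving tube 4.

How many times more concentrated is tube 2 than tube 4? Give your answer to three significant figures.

Step 1: 0.18 mL + 13.1 mL = 13.28 mL total → factor 13.28/0.18 = 73.778
Step 2: 50 μL brought to 1000 μL → factor 1000/50 = 20
Step 3: 0.12 mL + 3.7 mL = 3.82 mL total → factor 3.82/0.12 = 31.833
Step 4: 125 μL + 1437.5 μL = 1562.5 μL total → factor 1562.5/125 = 12.5
Dilution factor to tube 2 = 1475.6; to tube 4 = 5.8715 × 10^5
[tube 2]/[tube 4] = (factor to tube 4)/(factor to tube 2) = 5.8715 × 10^5/1475.6 = 398

398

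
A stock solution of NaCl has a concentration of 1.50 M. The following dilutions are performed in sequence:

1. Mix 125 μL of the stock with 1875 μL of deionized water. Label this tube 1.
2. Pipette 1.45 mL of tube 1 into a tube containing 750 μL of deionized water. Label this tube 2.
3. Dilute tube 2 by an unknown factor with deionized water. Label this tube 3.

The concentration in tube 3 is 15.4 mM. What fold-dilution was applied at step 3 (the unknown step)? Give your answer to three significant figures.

Step 1: 125 μL + 1875 μL = 2000 μL total → factor 2000/125 = 16
Step 2: 1.45 mL + 750 μL = 2.2 mL total → factor 2.2/1.45 = 1.5172
Step 3: unknown factor x
Product of known-step factors = 24.276
Overall factor = 1.50 M / (15.4 mM) = 97.403
x = 97.403 / 24.276 = 4.01

4.01-fold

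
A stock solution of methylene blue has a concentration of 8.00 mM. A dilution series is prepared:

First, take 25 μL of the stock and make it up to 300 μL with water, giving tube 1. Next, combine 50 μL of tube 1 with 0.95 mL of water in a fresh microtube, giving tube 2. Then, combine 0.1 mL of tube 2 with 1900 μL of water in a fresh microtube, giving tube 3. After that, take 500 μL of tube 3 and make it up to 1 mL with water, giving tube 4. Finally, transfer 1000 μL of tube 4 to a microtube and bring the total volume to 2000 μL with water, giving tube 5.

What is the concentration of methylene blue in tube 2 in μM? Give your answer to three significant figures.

Step 1: 25 μL brought to 300 μL → factor 300/25 = 12
Step 2: 50 μL + 0.95 mL = 1000 μL total → factor 1000/50 = 20
Dilution factor through tube 2 = 12 × 20 = 240
[tube 2] = 8.00 mM / 240 = 0.03333 mM = 33.3 μM

33.3 μM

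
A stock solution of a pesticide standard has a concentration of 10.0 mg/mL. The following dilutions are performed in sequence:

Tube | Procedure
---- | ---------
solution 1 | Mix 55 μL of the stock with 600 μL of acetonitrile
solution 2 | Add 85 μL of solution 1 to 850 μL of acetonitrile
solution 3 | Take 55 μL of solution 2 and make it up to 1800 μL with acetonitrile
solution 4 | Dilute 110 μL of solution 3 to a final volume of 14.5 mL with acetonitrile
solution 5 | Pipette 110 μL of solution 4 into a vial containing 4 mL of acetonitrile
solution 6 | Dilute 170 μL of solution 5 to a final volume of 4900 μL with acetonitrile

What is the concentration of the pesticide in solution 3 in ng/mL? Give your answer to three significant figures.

Step 1: 55 μL + 600 μL = 655 μL total → factor 655/55 = 11.909
Step 2: 85 μL + 850 μL = 935 μL total → factor 935/85 = 11
Step 3: 55 μL brought to 1800 μL → factor 1800/55 = 32.727
Dilution factor through solution 3 = 11.909 × 11 × 32.727 = 4287.3
[solution 3] = 10.0 mg/mL / 4287.3 = 0.002332 mg/mL = 2.33 × 10^3 ng/mL

2.33 × 10^3 ng/mL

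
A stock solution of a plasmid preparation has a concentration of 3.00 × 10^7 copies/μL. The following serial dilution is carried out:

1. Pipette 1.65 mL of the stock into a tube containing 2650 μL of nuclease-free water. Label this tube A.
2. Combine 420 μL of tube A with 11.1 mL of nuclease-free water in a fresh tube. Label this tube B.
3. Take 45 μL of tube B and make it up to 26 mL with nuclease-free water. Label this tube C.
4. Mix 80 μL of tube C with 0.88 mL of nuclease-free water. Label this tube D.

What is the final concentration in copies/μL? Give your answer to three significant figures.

Step 1: 1.65 mL + 2650 μL = 4.3 mL total → factor 4.3/1.65 = 2.6061
Step 2: 420 μL + 11.1 mL = 11520 μL total → factor 11520/420 = 27.429
Step 3: 45 μL brought to 26 mL → factor 26000/45 = 577.78
Step 4: 80 μL + 0.88 mL = 960 μL total → factor 960/80 = 12
Overall dilution factor = 2.6061 × 27.429 × 577.78 × 12 = 4.956 × 10^5
Final = 3.00 × 10^7 copies/μL / 4.956 × 10^5 = 60.5 copies/μL

60.5 copies/μL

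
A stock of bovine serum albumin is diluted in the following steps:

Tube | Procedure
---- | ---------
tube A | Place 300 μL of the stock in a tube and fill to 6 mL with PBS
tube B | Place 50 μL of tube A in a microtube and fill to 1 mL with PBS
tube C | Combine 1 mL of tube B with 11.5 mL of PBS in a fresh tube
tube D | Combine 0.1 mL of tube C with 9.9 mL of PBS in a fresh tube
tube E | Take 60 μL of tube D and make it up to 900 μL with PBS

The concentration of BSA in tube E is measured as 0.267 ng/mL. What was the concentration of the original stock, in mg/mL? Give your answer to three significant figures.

Step 1: 300 μL brought to 6 mL → factor 6000/300 = 20
Step 2: 50 μL brought to 1 mL → factor 1000/50 = 20
Step 3: 1 mL + 11.5 mL = 12.5 mL total → factor 12.5/1 = 12.5
Step 4: 0.1 mL + 9.9 mL = 10 mL total → factor 10/0.1 = 100
Step 5: 60 μL brought to 900 μL → factor 900/60 = 15
Overall dilution factor = 20 × 20 × 12.5 × 100 × 15 = 7.5 × 10^6
Stock = 0.267 ng/mL × 7.5 × 10^6 = 2.002 × 10^6 ng/mL = 2.00 mg/mL

2.00 mg/mL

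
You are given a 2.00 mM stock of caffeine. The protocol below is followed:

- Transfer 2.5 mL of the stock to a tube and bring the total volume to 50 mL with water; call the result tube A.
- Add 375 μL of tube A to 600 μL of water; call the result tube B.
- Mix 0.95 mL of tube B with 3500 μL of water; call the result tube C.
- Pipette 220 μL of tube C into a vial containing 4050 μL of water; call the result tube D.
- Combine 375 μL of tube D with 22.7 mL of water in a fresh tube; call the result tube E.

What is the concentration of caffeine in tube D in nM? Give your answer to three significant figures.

423 nM

Step 1: 2.5 mL brought to 50 mL → factor 50/2.5 = 20
Step 2: 375 μL + 600 μL = 975 μL total → factor 975/375 = 2.6
Step 3: 0.95 mL + 3500 μL = 4.45 mL total → factor 4.45/0.95 = 4.6842
Step 4: 220 μL + 4050 μL = 4270 μL total → factor 4270/220 = 19.409
Dilution factor through tube D = 20 × 2.6 × 4.6842 × 19.409 = 4727.6
[tube D] = 2.00 mM / 4727.6 = 0.0004230 mM = 423 nM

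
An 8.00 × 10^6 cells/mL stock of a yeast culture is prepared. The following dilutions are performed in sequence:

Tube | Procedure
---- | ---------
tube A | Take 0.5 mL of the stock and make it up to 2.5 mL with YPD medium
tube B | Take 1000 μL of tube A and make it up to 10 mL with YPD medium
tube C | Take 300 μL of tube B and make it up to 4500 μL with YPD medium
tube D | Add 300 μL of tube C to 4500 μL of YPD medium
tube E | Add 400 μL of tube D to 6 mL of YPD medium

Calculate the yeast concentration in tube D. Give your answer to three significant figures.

667 cells/mL

Step 1: 0.5 mL brought to 2.5 mL → factor 2.5/0.5 = 5
Step 2: 1000 μL brought to 10 mL → factor 10000/1000 = 10
Step 3: 300 μL brought to 4500 μL → factor 4500/300 = 15
Step 4: 300 μL + 4500 μL = 4800 μL total → factor 4800/300 = 16
Dilution factor through tube D = 5 × 10 × 15 × 16 = 12000
[tube D] = 8.00 × 10^6 cells/mL / 12000 = 667 cells/mL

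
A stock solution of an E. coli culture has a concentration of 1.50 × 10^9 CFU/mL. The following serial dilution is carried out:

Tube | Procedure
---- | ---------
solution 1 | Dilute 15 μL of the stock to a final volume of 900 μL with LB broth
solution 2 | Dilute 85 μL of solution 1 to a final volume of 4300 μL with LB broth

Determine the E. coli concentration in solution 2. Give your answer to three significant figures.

Step 1: 15 μL brought to 900 μL → factor 900/15 = 60
Step 2: 85 μL brought to 4300 μL → factor 4300/85 = 50.588
Overall dilution factor = 60 × 50.588 = 3035.3
Final = 1.50 × 10^9 CFU/mL / 3035.3 = 4.94 × 10^5 CFU/mL

4.94 × 10^5 CFU/mL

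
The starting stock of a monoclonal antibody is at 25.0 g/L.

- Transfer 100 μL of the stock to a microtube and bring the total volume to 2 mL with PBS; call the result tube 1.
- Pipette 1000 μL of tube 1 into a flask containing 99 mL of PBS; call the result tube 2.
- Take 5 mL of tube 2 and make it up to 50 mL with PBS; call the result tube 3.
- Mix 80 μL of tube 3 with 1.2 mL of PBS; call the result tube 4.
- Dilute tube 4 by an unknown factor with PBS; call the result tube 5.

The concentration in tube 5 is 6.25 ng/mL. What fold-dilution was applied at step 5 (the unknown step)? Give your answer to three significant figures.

12.5-fold

Step 1: 100 μL brought to 2 mL → factor 2000/100 = 20
Step 2: 1000 μL + 99 mL = 1 × 10^5 μL total → factor 1 × 10^5/1000 = 100
Step 3: 5 mL brought to 50 mL → factor 50/5 = 10
Step 4: 80 μL + 1.2 mL = 1280 μL total → factor 1280/80 = 16
Step 5: unknown factor x
Product of known-step factors = 3.2 × 10^5
Overall factor = 25.0 g/L / (6.25 ng/mL) = 4 × 10^6
x = 4 × 10^6 / 3.2 × 10^5 = 12.5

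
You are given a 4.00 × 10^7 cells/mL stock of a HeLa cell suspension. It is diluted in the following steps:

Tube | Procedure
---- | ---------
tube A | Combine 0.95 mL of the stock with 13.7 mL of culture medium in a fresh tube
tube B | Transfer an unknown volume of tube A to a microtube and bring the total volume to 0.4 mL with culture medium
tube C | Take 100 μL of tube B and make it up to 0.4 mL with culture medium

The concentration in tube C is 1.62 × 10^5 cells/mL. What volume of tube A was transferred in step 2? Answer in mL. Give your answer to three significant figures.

Step 1: 0.95 mL + 13.7 mL = 14.65 mL total → factor 14.65/0.95 = 15.421
Step 2: v brought to 0.4 mL → factor = 0.4 mL/v
Step 3: 100 μL brought to 0.4 mL → factor 400/100 = 4
Product of known-step factors = 61.684
Overall factor = 4.00 × 10^7 cells/mL / (1.62 × 10^5 cells/mL) = 246.91
Step-2 factor = 246.91 / 61.684 = 4.0029
v = 0.4 mL / 4.0029 = 0.0999 mL

0.0999 mL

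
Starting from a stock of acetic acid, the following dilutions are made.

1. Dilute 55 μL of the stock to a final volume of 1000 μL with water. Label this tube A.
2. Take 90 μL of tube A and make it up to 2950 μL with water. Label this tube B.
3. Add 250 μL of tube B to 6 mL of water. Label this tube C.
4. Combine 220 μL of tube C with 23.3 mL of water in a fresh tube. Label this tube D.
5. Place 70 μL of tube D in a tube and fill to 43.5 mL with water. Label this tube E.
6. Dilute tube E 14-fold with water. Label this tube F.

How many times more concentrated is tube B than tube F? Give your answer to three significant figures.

2.33 × 10^7

Step 1: 55 μL brought to 1000 μL → factor 1000/55 = 18.182
Step 2: 90 μL brought to 2950 μL → factor 2950/90 = 32.778
Step 3: 250 μL + 6 mL = 6250 μL total → factor 6250/250 = 25
Step 4: 220 μL + 23.3 mL = 23520 μL total → factor 23520/220 = 106.91
Step 5: 70 μL brought to 43.5 mL → factor 43500/70 = 621.43
Step 6: 14-fold → factor 14
Dilution factor to tube B = 595.96; to tube F = 1.3858 × 10^10
[tube B]/[tube F] = (factor to tube F)/(factor to tube B) = 1.3858 × 10^10/595.96 = 2.33 × 10^7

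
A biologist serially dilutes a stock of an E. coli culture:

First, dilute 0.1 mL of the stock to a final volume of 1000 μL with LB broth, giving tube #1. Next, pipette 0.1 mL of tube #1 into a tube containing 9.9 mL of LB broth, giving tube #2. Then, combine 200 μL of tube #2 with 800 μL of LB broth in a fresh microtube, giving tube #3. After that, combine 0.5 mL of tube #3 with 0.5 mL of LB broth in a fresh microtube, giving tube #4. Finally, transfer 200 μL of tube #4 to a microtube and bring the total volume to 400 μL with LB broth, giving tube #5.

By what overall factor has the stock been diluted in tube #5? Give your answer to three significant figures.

Step 1: 0.1 mL brought to 1000 μL → factor 1/0.1 = 10
Step 2: 0.1 mL + 9.9 mL = 10 mL total → factor 10/0.1 = 100
Step 3: 200 μL + 800 μL = 1000 μL total → factor 1000/200 = 5
Step 4: 0.5 mL + 0.5 mL = 1 mL total → factor 1/0.5 = 2
Step 5: 200 μL brought to 400 μL → factor 400/200 = 2
Overall dilution factor = 10 × 100 × 5 × 2 × 2 = 20000

2.00 × 10^4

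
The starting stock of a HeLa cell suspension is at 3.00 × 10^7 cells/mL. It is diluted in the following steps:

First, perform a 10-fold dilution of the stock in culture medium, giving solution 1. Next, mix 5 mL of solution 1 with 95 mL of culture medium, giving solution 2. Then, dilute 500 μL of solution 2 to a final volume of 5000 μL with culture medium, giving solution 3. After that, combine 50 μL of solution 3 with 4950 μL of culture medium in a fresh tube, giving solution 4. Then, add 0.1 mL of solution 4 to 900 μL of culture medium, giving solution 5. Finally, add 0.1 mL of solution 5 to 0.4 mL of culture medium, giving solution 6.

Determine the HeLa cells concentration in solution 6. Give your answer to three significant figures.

3.00 cells/mL

Step 1: 10-fold → factor 10
Step 2: 5 mL + 95 mL = 100 mL total → factor 100/5 = 20
Step 3: 500 μL brought to 5000 μL → factor 5000/500 = 10
Step 4: 50 μL + 4950 μL = 5000 μL total → factor 5000/50 = 100
Step 5: 0.1 mL + 900 μL = 1 mL total → factor 1/0.1 = 10
Step 6: 0.1 mL + 0.4 mL = 0.5 mL total → factor 0.5/0.1 = 5
Overall dilution factor = 10 × 20 × 10 × 100 × 10 × 5 = 1 × 10^7
Final = 3.00 × 10^7 cells/mL / 1 × 10^7 = 3.00 cells/mL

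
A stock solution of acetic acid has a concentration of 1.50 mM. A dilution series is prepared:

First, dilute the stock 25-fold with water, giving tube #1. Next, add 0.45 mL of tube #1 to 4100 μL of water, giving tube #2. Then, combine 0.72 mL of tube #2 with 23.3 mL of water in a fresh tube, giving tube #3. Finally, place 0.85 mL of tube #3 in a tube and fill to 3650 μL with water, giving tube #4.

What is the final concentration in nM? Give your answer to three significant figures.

41.4 nM

Step 1: 25-fold → factor 25
Step 2: 0.45 mL + 4100 μL = 4.55 mL total → factor 4.55/0.45 = 10.111
Step 3: 0.72 mL + 23.3 mL = 24.02 mL total → factor 24.02/0.72 = 33.361
Step 4: 0.85 mL brought to 3650 μL → factor 3.65/0.85 = 4.2941
Overall dilution factor = 25 × 10.111 × 33.361 × 4.2941 = 36212
Final = 1.50 mM / 36212 = 4.142 × 10^-5 mM = 41.4 nM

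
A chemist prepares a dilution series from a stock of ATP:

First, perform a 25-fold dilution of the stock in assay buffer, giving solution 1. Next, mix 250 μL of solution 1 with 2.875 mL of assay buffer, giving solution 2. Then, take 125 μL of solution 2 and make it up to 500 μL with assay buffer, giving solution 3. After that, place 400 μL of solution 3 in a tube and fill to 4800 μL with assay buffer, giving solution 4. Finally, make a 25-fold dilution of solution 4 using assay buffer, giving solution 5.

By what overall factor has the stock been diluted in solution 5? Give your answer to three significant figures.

3.75 × 10^5

Step 1: 25-fold → factor 25
Step 2: 250 μL + 2.875 mL = 3125 μL total → factor 3125/250 = 12.5
Step 3: 125 μL brought to 500 μL → factor 500/125 = 4
Step 4: 400 μL brought to 4800 μL → factor 4800/400 = 12
Step 5: 25-fold → factor 25
Overall dilution factor = 25 × 12.5 × 4 × 12 × 25 = 3.75 × 10^5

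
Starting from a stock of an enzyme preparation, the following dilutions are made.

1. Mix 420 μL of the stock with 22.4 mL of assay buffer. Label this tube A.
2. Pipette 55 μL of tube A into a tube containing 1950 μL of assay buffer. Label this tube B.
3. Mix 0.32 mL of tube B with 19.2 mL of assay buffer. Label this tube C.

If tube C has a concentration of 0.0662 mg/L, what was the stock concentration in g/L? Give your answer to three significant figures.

8.00 g/L

Step 1: 420 μL + 22.4 mL = 22820 μL total → factor 22820/420 = 54.333
Step 2: 55 μL + 1950 μL = 2005 μL total → factor 2005/55 = 36.455
Step 3: 0.32 mL + 19.2 mL = 19.52 mL total → factor 19.52/0.32 = 61
Overall dilution factor = 54.333 × 36.455 × 61 = 1.2082 × 10^5
Stock = 0.0662 mg/L × 1.2082 × 10^5 = 7998 mg/L = 8.00 g/L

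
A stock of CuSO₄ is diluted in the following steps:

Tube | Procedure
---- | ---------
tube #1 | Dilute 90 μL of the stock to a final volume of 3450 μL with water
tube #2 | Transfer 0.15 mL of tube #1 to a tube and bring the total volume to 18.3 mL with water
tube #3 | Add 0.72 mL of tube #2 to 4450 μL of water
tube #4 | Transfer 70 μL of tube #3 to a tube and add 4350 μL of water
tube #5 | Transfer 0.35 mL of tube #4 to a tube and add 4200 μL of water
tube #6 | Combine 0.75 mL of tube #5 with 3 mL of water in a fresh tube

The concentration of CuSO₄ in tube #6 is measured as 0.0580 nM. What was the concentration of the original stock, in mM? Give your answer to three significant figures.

Step 1: 90 μL brought to 3450 μL → factor 3450/90 = 38.333
Step 2: 0.15 mL brought to 18.3 mL → factor 18.3/0.15 = 122
Step 3: 0.72 mL + 4450 μL = 5.17 mL total → factor 5.17/0.72 = 7.1806
Step 4: 70 μL + 4350 μL = 4420 μL total → factor 4420/70 = 63.143
Step 5: 0.35 mL + 4200 μL = 4.55 mL total → factor 4.55/0.35 = 13
Step 6: 0.75 mL + 3 mL = 3.75 mL total → factor 3.75/0.75 = 5
Overall dilution factor = 38.333 × 122 × 7.1806 × 63.143 × 13 × 5 = 1.3783 × 10^8
Stock = 0.0580 nM × 1.3783 × 10^8 = 7.994 × 10^6 nM = 7.99 mM

7.99 mM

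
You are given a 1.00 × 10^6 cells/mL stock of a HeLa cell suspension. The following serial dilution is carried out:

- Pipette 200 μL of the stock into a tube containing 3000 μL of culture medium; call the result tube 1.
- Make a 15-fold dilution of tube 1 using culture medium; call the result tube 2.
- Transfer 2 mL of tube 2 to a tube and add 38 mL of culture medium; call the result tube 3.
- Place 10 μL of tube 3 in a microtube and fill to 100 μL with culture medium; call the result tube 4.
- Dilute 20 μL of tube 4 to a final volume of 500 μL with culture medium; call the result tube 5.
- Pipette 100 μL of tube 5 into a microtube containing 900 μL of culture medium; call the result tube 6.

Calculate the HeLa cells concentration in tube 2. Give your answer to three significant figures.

Step 1: 200 μL + 3000 μL = 3200 μL total → factor 3200/200 = 16
Step 2: 15-fold → factor 15
Dilution factor through tube 2 = 16 × 15 = 240
[tube 2] = 1.00 × 10^6 cells/mL / 240 = 4.17 × 10^3 cells/mL

4.17 × 10^3 cells/mL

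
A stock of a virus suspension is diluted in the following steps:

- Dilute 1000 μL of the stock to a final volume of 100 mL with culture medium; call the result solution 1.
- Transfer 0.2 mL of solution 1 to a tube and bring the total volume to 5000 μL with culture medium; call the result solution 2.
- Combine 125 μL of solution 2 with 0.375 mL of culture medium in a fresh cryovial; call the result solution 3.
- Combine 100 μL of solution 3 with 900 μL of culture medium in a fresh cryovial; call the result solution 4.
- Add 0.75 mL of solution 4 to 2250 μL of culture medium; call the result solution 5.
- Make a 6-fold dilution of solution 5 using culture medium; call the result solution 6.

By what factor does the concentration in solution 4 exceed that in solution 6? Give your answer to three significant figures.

24.0

Step 1: 1000 μL brought to 100 mL → factor 1 × 10^5/1000 = 100
Step 2: 0.2 mL brought to 5000 μL → factor 5/0.2 = 25
Step 3: 125 μL + 0.375 mL = 500 μL total → factor 500/125 = 4
Step 4: 100 μL + 900 μL = 1000 μL total → factor 1000/100 = 10
Step 5: 0.75 mL + 2250 μL = 3 mL total → factor 3/0.75 = 4
Step 6: 6-fold → factor 6
Dilution factor to solution 4 = 1 × 10^5; to solution 6 = 2.4 × 10^6
[solution 4]/[solution 6] = (factor to solution 6)/(factor to solution 4) = 2.4 × 10^6/1 × 10^5 = 24.0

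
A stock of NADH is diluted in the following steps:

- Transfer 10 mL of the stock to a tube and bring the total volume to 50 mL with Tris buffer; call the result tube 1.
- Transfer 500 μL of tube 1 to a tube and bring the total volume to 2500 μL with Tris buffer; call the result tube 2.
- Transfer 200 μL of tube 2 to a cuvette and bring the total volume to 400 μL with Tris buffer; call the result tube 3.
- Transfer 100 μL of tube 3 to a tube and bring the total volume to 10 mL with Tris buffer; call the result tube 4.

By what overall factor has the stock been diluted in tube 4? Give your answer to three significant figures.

Step 1: 10 mL brought to 50 mL → factor 50/10 = 5
Step 2: 500 μL brought to 2500 μL → factor 2500/500 = 5
Step 3: 200 μL brought to 400 μL → factor 400/200 = 2
Step 4: 100 μL brought to 10 mL → factor 10000/100 = 100
Overall dilution factor = 5 × 5 × 2 × 100 = 5000

5.00 × 10^3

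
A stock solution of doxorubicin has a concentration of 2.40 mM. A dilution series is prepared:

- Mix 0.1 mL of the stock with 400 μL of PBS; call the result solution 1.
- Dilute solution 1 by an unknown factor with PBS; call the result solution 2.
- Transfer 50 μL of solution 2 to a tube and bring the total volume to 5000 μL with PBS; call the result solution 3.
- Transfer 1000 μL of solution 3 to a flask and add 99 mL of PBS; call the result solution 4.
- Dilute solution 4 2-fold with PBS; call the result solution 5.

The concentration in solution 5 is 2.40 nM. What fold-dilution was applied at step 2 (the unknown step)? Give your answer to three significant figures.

Step 1: 0.1 mL + 400 μL = 0.5 mL total → factor 0.5/0.1 = 5
Step 2: unknown factor x
Step 3: 50 μL brought to 5000 μL → factor 5000/50 = 100
Step 4: 1000 μL + 99 mL = 1 × 10^5 μL total → factor 1 × 10^5/1000 = 100
Step 5: 2-fold → factor 2
Product of known-step factors = 1 × 10^5
Overall factor = 2.40 mM / (2.40 nM) = 1 × 10^6
x = 1 × 10^6 / 1 × 10^5 = 10.0

10.0-fold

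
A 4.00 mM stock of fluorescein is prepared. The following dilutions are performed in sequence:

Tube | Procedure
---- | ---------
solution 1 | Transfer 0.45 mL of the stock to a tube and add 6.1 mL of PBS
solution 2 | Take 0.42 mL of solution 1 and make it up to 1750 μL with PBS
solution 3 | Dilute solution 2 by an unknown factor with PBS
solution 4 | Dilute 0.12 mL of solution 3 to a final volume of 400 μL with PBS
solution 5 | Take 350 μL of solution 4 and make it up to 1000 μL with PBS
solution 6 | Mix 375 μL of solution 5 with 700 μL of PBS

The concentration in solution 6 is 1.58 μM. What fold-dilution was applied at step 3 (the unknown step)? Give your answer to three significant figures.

Step 1: 0.45 mL + 6.1 mL = 6.55 mL total → factor 6.55/0.45 = 14.556
Step 2: 0.42 mL brought to 1750 μL → factor 1.75/0.42 = 4.1667
Step 3: unknown factor x
Step 4: 0.12 mL brought to 400 μL → factor 0.4/0.12 = 3.3333
Step 5: 350 μL brought to 1000 μL → factor 1000/350 = 2.8571
Step 6: 375 μL + 700 μL = 1075 μL total → factor 1075/375 = 2.8667
Product of known-step factors = 1655.8
Overall factor = 4.00 mM / (1.58 μM) = 2531.6
x = 2531.6 / 1655.8 = 1.53

1.53-fold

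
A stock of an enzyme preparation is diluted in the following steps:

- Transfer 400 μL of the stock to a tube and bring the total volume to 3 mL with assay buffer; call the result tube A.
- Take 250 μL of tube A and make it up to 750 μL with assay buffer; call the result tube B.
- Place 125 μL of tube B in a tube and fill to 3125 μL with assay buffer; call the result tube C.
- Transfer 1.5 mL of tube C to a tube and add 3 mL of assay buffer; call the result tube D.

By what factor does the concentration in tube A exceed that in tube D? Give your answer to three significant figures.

Step 1: 400 μL brought to 3 mL → factor 3000/400 = 7.5
Step 2: 250 μL brought to 750 μL → factor 750/250 = 3
Step 3: 125 μL brought to 3125 μL → factor 3125/125 = 25
Step 4: 1.5 mL + 3 mL = 4.5 mL total → factor 4.5/1.5 = 3
Dilution factor to tube A = 7.5; to tube D = 1687.5
[tube A]/[tube D] = (factor to tube D)/(factor to tube A) = 1687.5/7.5 = 225

225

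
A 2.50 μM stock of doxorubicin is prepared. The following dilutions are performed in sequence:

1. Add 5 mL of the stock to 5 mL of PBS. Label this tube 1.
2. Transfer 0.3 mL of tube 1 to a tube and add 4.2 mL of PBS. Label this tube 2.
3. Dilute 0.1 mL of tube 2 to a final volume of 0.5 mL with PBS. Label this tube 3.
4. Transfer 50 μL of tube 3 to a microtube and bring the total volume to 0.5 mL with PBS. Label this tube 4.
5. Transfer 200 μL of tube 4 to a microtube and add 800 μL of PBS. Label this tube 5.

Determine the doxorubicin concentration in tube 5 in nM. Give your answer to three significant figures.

Step 1: 5 mL + 5 mL = 10 mL total → factor 10/5 = 2
Step 2: 0.3 mL + 4.2 mL = 4.5 mL total → factor 4.5/0.3 = 15
Step 3: 0.1 mL brought to 0.5 mL → factor 0.5/0.1 = 5
Step 4: 50 μL brought to 0.5 mL → factor 500/50 = 10
Step 5: 200 μL + 800 μL = 1000 μL total → factor 1000/200 = 5
Overall dilution factor = 2 × 15 × 5 × 10 × 5 = 7500
Final = 2.50 μM / 7500 = 0.0003333 μM = 0.333 nM

0.333 nM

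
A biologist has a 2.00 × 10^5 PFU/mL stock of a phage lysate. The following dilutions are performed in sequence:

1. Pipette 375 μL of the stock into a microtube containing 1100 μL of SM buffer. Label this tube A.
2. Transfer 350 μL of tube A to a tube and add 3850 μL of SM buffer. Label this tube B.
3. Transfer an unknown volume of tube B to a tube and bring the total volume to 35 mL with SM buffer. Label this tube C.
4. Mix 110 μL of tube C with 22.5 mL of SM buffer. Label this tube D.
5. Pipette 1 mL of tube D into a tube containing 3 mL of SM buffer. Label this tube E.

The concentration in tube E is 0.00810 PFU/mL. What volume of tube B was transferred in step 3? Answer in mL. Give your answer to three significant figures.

Step 1: 375 μL + 1100 μL = 1475 μL total → factor 1475/375 = 3.9333
Step 2: 350 μL + 3850 μL = 4200 μL total → factor 4200/350 = 12
Step 3: v brought to 35 mL → factor = 35 mL/v
Step 4: 110 μL + 22.5 mL = 22610 μL total → factor 22610/110 = 205.55
Step 5: 1 mL + 3 mL = 4 mL total → factor 4/1 = 4
Product of known-step factors = 38807
Overall factor = 2.00 × 10^5 PFU/mL / (0.00810 PFU/mL) = 2.4691 × 10^7
Step-3 factor = 2.4691 × 10^7 / 38807 = 636.26
v = 35 mL / 636.26 = 0.0550 mL

0.0550 mL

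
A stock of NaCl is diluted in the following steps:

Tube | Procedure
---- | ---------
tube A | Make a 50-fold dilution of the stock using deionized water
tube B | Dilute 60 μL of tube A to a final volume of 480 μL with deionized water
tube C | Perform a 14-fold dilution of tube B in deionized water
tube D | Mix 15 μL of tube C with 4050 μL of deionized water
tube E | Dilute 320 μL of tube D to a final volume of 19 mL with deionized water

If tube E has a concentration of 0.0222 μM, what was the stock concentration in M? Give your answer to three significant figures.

Step 1: 50-fold → factor 50
Step 2: 60 μL brought to 480 μL → factor 480/60 = 8
Step 3: 14-fold → factor 14
Step 4: 15 μL + 4050 μL = 4065 μL total → factor 4065/15 = 271
Step 5: 320 μL brought to 19 mL → factor 19000/320 = 59.375
Overall dilution factor = 50 × 8 × 14 × 271 × 59.375 = 9.0108 × 10^7
Stock = 0.0222 μM × 9.0108 × 10^7 = 2.000 × 10^6 μM = 2.00 M

2.00 M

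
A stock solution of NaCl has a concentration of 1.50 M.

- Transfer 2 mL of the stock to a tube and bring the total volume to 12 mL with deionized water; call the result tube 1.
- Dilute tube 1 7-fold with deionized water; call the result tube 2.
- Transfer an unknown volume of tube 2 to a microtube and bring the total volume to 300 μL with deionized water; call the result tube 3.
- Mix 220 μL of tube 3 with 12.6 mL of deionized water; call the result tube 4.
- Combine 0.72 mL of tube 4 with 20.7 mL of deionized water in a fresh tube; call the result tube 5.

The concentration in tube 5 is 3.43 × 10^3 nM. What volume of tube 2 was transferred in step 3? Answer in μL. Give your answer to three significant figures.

Step 1: 2 mL brought to 12 mL → factor 12/2 = 6
Step 2: 7-fold → factor 7
Step 3: v brought to 300 μL → factor = 300 μL/v
Step 4: 220 μL + 12.6 mL = 12820 μL total → factor 12820/220 = 58.273
Step 5: 0.72 mL + 20.7 mL = 21.42 mL total → factor 21.42/0.72 = 29.75
Product of known-step factors = 72812
Overall factor = 1.50 M / (3.43 × 10^3 nM) = 4.3732 × 10^5
Step-3 factor = 4.3732 × 10^5 / 72812 = 6.0061
v = 300 μL / 6.0061 = 49.9 μL

49.9 μL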